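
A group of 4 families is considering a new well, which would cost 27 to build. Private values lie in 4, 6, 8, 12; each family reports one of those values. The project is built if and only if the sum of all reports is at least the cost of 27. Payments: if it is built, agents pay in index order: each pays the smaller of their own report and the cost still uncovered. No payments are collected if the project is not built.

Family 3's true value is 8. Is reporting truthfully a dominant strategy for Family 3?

No

Consider the case where Family 1 reports 4, Family 2 reports 6 and Family 4 reports 12.
Truthful report 8: project built, pays 8, utility 8 - 8 = 0.
Report 6 instead: project built, pays 6, utility 8 - 6 = 2.
Since 2 > 0, reporting 6 is strictly better here, so truthful reporting is not dominant.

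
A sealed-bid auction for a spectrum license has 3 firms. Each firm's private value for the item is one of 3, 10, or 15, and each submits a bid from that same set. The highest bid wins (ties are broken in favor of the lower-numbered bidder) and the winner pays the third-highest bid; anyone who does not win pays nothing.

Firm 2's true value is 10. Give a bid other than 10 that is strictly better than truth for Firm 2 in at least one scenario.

Suppose Firm 1 bids 3 and Firm 3 bids 15.
Bid 10: loses, pays 0, utility 0.
Bid 15: wins, pays 3, utility 10 - 3 = 7.
So bidding 15 beats truth here (7 > 0).

15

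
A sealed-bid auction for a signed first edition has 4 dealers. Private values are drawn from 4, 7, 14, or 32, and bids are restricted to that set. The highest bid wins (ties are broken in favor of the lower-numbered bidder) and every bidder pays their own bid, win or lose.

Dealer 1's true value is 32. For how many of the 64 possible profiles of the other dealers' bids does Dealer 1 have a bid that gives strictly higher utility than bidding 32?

27

Others bid (4, 4, 4): truth gives 0; bid 4 gives 28 > 0. Violating.
Others bid (4, 4, 7): truth gives 0; bid 7 gives 25 > 0. Violating.
Others bid (4, 4, 14): truth gives 0; bid 14 gives 18 > 0. Violating.
Others bid (4, 7, 4): truth gives 0; bid 7 gives 25 > 0. Violating.
Others bid (4, 4, 32): truth gives 0; no alternative beats it.
Others bid (4, 7, 32): truth gives 0; no alternative beats it.
(Checking all 64 profiles: 27 have a profitable deviation, 37 do not.)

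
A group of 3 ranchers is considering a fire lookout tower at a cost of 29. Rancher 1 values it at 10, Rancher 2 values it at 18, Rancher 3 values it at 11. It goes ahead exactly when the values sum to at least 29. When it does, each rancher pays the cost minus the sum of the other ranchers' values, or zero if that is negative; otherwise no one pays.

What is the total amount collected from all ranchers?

Total value 39 ≥ cost 29, so it is built.
Rancher 1: others sum to 29; max(0, 29 - 29) = 0.
Rancher 2: others sum to 21; max(0, 29 - 21) = 8.
Rancher 3: others sum to 28; max(0, 29 - 28) = 1.
Total collected = 0 + 8 + 1 = 9.

9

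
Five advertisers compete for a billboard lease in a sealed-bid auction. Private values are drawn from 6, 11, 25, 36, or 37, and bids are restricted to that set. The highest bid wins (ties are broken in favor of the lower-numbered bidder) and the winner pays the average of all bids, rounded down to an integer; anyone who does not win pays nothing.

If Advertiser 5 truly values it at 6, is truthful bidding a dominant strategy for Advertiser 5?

Check each profile of the others' bids and compare truth against every alternative bid.
Others bid (6, 6, 6, 6): truth gives 0, best alternative gives -1.
Others bid (6, 6, 6, 11): truth gives 0, best alternative gives 0.
Others bid (6, 6, 6, 25): truth gives 0, best alternative gives 0.
Others bid (6, 6, 6, 36): truth gives 0, best alternative gives 0.
Others bid (6, 6, 6, 37): truth gives 0, best alternative gives 0.
Others bid (6, 6, 11, 6): truth gives 0, best alternative gives 0.
(Remaining 619 profiles checked similarly; truth is weakly best in each.)
In every case the truthful bid is at least as good as any alternative, so it is a dominant strategy.

Yes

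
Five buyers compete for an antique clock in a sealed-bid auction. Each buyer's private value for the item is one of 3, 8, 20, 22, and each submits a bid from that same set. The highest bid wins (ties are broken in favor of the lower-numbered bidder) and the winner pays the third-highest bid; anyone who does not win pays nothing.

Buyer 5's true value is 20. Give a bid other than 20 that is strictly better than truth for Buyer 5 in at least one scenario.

22

Suppose Buyer 1 bids 3, Buyer 2 bids 3, Buyer 3 bids 3 and Buyer 4 bids 20.
Bid 20: loses, pays 0, utility 0.
Bid 22: wins, pays 3, utility 20 - 3 = 17.
So bidding 22 beats truth here (17 > 0).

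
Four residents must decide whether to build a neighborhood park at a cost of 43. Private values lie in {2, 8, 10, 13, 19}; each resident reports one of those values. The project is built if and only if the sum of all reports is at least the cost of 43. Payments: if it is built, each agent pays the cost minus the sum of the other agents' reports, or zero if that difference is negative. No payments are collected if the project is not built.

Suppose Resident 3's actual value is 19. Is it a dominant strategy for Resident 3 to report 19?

Yes

Check each profile of the others' reports and compare truth against every alternative report.
Others report (2, 8, 19): truth gives 5, best alternative gives 0.
Others report (2, 19, 8): truth gives 5, best alternative gives 0.
Others report (8, 2, 19): truth gives 5, best alternative gives 0.
Others report (8, 8, 13): truth gives 5, best alternative gives 0.
Others report (8, 13, 8): truth gives 5, best alternative gives 0.
Others report (8, 19, 2): truth gives 5, best alternative gives 0.
(Remaining 119 profiles checked similarly; truth is weakly best in each.)
In every case the truthful report is at least as good as any alternative, so it is a dominant strategy.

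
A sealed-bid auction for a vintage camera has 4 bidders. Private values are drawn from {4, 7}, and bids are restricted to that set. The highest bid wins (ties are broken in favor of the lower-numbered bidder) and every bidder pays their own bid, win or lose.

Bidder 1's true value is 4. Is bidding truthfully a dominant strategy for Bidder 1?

Consider the case where Bidder 2 bids 4, Bidder 3 bids 4 and Bidder 4 bids 7.
Truthful bid 4: loses but pays 4, utility -4.
Bid 7 instead: wins, pays 7, utility 4 - 7 = -3.
Since -3 > -4, bidding 7 is strictly better here, so truthful bidding is not dominant.

No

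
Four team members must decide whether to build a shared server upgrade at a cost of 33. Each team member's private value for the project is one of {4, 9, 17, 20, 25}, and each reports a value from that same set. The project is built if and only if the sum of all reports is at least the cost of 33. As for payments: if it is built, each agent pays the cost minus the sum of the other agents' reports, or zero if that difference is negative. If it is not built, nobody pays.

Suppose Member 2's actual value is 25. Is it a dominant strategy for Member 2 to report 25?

Yes

Check each profile of the others' reports and compare truth against every alternative report.
Others report (4, 4, 4): truth gives 4, best alternative gives 0.
Others report (4, 4, 25): truth gives 25, best alternative gives 25.
Others report (4, 9, 20): truth gives 25, best alternative gives 25.
Others report (4, 9, 25): truth gives 25, best alternative gives 25.
Others report (4, 17, 17): truth gives 25, best alternative gives 25.
Others report (4, 17, 20): truth gives 25, best alternative gives 25.
(Remaining 119 profiles checked similarly; truth is weakly best in each.)
In every case the truthful report is at least as good as any alternative, so it is a dominant strategy.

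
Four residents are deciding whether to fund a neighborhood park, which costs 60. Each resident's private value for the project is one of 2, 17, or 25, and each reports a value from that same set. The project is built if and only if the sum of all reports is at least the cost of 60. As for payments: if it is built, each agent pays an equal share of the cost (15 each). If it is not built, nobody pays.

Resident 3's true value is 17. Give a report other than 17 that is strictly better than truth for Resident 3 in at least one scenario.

25

Suppose Resident 1 reports 2, Resident 2 reports 17 and Resident 4 reports 17.
Report 17: project not built, utility 0.
Report 25: project built, pays 15, utility 17 - 15 = 2.
So reporting 25 beats truth here (2 > 0).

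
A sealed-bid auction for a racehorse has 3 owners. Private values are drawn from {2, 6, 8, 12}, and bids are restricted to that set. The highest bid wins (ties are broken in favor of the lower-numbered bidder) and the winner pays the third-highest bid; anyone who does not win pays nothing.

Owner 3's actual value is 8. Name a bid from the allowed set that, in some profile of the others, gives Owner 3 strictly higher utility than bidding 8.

12

Suppose Owner 1 bids 2 and Owner 2 bids 8.
Bid 8: loses, pays 0, utility 0.
Bid 12: wins, pays 2, utility 8 - 2 = 6.
So bidding 12 beats truth here (6 > 0).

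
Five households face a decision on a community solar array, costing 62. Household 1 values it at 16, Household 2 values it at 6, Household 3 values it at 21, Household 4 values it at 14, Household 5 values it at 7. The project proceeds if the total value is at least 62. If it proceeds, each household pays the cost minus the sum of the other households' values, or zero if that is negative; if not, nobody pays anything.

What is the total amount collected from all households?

Total value 64 ≥ cost 62, so it is built.
Household 1: others sum to 48; max(0, 62 - 48) = 14.
Household 2: others sum to 58; max(0, 62 - 58) = 4.
Household 3: others sum to 43; max(0, 62 - 43) = 19.
Household 4: others sum to 50; max(0, 62 - 50) = 12.
Household 5: others sum to 57; max(0, 62 - 57) = 5.
Total collected = 14 + 4 + 19 + 12 + 5 = 54.

54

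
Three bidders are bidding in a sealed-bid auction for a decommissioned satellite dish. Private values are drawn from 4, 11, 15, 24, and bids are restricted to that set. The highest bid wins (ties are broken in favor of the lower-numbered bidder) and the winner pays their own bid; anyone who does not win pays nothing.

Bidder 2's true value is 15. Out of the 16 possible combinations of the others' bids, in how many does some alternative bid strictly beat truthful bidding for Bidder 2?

2

Others bid (4, 4): truth gives 0; bid 11 gives 4 > 0. Violating.
Others bid (4, 11): truth gives 0; bid 11 gives 4 > 0. Violating.
Others bid (4, 15): truth gives 0; no alternative beats it.
Others bid (4, 24): truth gives 0; no alternative beats it.
(Checking all 16 profiles: 2 have a profitable deviation, 14 do not.)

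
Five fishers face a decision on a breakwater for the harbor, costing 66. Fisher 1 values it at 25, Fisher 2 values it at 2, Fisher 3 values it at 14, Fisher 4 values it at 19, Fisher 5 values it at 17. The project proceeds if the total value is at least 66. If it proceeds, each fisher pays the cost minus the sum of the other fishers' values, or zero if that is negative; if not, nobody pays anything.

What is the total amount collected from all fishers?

Total value 77 ≥ cost 66, so it is built.
Fisher 1: others sum to 52; max(0, 66 - 52) = 14.
Fisher 2: others sum to 75; max(0, 66 - 75) = 0.
Fisher 3: others sum to 63; max(0, 66 - 63) = 3.
Fisher 4: others sum to 58; max(0, 66 - 58) = 8.
Fisher 5: others sum to 60; max(0, 66 - 60) = 6.
Total collected = 14 + 0 + 3 + 8 + 6 = 31.

31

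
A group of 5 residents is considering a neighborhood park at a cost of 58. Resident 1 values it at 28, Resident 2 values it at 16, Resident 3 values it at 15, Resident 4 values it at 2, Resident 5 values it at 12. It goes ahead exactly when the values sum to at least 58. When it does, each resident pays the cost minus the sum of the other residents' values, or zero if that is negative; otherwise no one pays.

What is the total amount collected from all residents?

14

Total value 73 ≥ cost 58, so it is built.
Resident 1: others sum to 45; max(0, 58 - 45) = 13.
Resident 2: others sum to 57; max(0, 58 - 57) = 1.
Resident 3: others sum to 58; max(0, 58 - 58) = 0.
Resident 4: others sum to 71; max(0, 58 - 71) = 0.
Resident 5: others sum to 61; max(0, 58 - 61) = 0.
Total collected = 13 + 1 + 0 + 0 + 0 = 14.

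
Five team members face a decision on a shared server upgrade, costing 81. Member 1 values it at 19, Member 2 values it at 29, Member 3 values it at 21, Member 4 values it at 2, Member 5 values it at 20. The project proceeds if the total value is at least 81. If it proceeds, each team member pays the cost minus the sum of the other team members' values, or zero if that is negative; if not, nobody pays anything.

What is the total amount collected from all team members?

49

Total value 91 ≥ cost 81, so it is built.
Member 1: others sum to 72; max(0, 81 - 72) = 9.
Member 2: others sum to 62; max(0, 81 - 62) = 19.
Member 3: others sum to 70; max(0, 81 - 70) = 11.
Member 4: others sum to 89; max(0, 81 - 89) = 0.
Member 5: others sum to 71; max(0, 81 - 71) = 10.
Total collected = 9 + 19 + 11 + 0 + 10 = 49.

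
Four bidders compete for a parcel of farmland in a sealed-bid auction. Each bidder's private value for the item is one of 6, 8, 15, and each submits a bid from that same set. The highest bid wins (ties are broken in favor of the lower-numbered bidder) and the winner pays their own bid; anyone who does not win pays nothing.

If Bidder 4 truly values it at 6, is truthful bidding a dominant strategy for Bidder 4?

Yes

Check each profile of the others' bids and compare truth against every alternative bid.
Others bid (6, 6, 6): truth gives 0, best alternative gives -2.
Others bid (6, 6, 8): truth gives 0, best alternative gives 0.
Others bid (6, 6, 15): truth gives 0, best alternative gives 0.
Others bid (6, 8, 6): truth gives 0, best alternative gives 0.
Others bid (6, 8, 8): truth gives 0, best alternative gives 0.
Others bid (6, 8, 15): truth gives 0, best alternative gives 0.
(Remaining 21 profiles checked similarly; truth is weakly best in each.)
In every case the truthful bid is at least as good as any alternative, so it is a dominant strategy.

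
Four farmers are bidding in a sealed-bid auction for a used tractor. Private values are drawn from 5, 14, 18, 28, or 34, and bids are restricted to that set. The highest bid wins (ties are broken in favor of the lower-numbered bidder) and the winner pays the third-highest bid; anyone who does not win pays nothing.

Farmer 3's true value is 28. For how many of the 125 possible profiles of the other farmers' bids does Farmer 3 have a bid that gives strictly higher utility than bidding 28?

27

Others bid (5, 5, 34): truth gives 0; bid 34 gives 23 > 0. Violating.
Others bid (5, 14, 34): truth gives 0; bid 34 gives 14 > 0. Violating.
Others bid (5, 18, 34): truth gives 0; bid 34 gives 10 > 0. Violating.
Others bid (5, 28, 5): truth gives 0; bid 34 gives 23 > 0. Violating.
Others bid (5, 5, 5): truth gives 23; no alternative beats it.
Others bid (5, 5, 14): truth gives 23; no alternative beats it.
(Checking all 125 profiles: 27 have a profitable deviation, 98 do not.)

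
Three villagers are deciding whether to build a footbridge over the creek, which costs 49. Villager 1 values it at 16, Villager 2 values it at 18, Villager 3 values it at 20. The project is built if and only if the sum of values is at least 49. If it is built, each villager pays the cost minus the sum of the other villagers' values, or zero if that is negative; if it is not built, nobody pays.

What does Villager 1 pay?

11

Total value 54 ≥ cost 49, so the project is built.
The other villagers' values sum to 38.
Cost minus that sum is 49 - 38 = 11.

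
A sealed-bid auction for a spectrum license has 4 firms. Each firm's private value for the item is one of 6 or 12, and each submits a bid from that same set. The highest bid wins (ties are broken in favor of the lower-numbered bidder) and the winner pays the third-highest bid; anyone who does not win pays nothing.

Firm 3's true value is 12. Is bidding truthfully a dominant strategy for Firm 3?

Yes

Check each profile of the others' bids and compare truth against every alternative bid.
Others bid (6, 6, 6): truth gives 6, best alternative gives 0.
Others bid (6, 6, 12): truth gives 6, best alternative gives 0.
Others bid (6, 12, 6): truth gives 0, best alternative gives 0.
Others bid (6, 12, 12): truth gives 0, best alternative gives 0.
Others bid (12, 6, 6): truth gives 0, best alternative gives 0.
Others bid (12, 6, 12): truth gives 0, best alternative gives 0.
(Remaining 2 profiles checked similarly; truth is weakly best in each.)
In every case the truthful bid is at least as good as any alternative, so it is a dominant strategy.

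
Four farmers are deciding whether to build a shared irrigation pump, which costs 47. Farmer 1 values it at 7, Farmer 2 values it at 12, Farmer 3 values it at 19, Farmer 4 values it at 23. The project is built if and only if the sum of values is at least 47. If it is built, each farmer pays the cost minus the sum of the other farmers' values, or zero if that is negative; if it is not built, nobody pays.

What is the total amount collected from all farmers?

Total value 61 ≥ cost 47, so it is built.
Farmer 1: others sum to 54; max(0, 47 - 54) = 0.
Farmer 2: others sum to 49; max(0, 47 - 49) = 0.
Farmer 3: others sum to 42; max(0, 47 - 42) = 5.
Farmer 4: others sum to 38; max(0, 47 - 38) = 9.
Total collected = 0 + 0 + 5 + 9 = 14.

14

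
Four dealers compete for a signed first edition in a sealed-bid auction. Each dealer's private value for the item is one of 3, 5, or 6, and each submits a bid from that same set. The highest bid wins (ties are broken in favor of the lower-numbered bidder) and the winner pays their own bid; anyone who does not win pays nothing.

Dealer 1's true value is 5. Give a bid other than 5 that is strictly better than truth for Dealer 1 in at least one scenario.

Suppose Dealer 2 bids 3, Dealer 3 bids 3 and Dealer 4 bids 3.
Bid 5: wins, pays 5, utility 5 - 5 = 0.
Bid 3: wins, pays 3, utility 5 - 3 = 2.
So bidding 3 beats truth here (2 > 0).

3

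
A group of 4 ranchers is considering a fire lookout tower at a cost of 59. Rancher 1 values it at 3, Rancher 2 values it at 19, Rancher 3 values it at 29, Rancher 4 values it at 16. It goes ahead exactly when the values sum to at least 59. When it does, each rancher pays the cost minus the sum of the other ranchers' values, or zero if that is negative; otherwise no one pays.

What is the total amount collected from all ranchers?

40

Total value 67 ≥ cost 59, so it is built.
Rancher 1: others sum to 64; max(0, 59 - 64) = 0.
Rancher 2: others sum to 48; max(0, 59 - 48) = 11.
Rancher 3: others sum to 38; max(0, 59 - 38) = 21.
Rancher 4: others sum to 51; max(0, 59 - 51) = 8.
Total collected = 0 + 11 + 21 + 8 = 40.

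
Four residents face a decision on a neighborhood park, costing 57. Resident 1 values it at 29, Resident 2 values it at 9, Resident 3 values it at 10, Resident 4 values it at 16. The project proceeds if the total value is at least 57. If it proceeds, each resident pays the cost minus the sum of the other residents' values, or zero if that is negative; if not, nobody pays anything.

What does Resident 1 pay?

Total value 64 ≥ cost 57, so the project is built.
The other residents' values sum to 35.
Cost minus that sum is 57 - 35 = 22.

22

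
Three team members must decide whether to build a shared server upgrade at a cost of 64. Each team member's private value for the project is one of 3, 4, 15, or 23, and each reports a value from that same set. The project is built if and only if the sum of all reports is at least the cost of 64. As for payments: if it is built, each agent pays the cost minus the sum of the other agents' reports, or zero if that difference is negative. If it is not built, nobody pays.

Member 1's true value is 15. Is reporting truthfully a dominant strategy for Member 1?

Yes

Check each profile of the others' reports and compare truth against every alternative report.
Others report (3, 3): truth gives 0, best alternative gives 0.
Others report (3, 4): truth gives 0, best alternative gives 0.
Others report (3, 15): truth gives 0, best alternative gives 0.
Others report (3, 23): truth gives 0, best alternative gives 0.
Others report (4, 3): truth gives 0, best alternative gives 0.
Others report (4, 4): truth gives 0, best alternative gives 0.
(Remaining 10 profiles checked similarly; truth is weakly best in each.)
In every case the truthful report is at least as good as any alternative, so it is a dominant strategy.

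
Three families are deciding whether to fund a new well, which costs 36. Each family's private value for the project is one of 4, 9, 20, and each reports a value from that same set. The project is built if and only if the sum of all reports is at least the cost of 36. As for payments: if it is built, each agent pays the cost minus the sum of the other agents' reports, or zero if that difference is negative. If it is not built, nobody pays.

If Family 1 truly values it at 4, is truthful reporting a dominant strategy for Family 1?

Yes

Check each profile of the others' reports and compare truth against every alternative report.
Others report (9, 20): truth gives 0, best alternative gives -3.
Others report (20, 9): truth gives 0, best alternative gives -3.
Others report (20, 20): truth gives 4, best alternative gives 4.
Others report (4, 4): truth gives 0, best alternative gives 0.
Others report (4, 9): truth gives 0, best alternative gives 0.
Others report (4, 20): truth gives 0, best alternative gives 0.
(Remaining 3 profiles checked similarly; truth is weakly best in each.)
In every case the truthful report is at least as good as any alternative, so it is a dominant strategy.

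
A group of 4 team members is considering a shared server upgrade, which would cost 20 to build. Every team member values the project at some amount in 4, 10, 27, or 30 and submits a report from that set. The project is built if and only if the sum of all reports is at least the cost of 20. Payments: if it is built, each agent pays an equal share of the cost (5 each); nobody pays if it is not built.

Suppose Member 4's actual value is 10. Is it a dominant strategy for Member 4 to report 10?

Yes

Check each profile of the others' reports and compare truth against every alternative report.
Others report (4, 4, 4): truth gives 5, best alternative gives 5.
Others report (4, 4, 10): truth gives 5, best alternative gives 5.
Others report (4, 4, 27): truth gives 5, best alternative gives 5.
Others report (4, 4, 30): truth gives 5, best alternative gives 5.
Others report (4, 10, 4): truth gives 5, best alternative gives 5.
Others report (4, 10, 10): truth gives 5, best alternative gives 5.
(Remaining 58 profiles checked similarly; truth is weakly best in each.)
In every case the truthful report is at least as good as any alternative, so it is a dominant strategy.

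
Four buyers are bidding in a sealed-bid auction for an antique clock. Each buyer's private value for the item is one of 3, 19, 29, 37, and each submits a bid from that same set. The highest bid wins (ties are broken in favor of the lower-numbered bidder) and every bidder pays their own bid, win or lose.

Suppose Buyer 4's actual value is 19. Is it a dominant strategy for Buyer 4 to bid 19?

No

Consider the case where Buyer 1 bids 3, Buyer 2 bids 3 and Buyer 3 bids 19.
Truthful bid 19: loses but pays 19, utility -19.
Bid 3 instead: loses but pays 3, utility -3.
Since -3 > -19, bidding 3 is strictly better here, so truthful bidding is not dominant.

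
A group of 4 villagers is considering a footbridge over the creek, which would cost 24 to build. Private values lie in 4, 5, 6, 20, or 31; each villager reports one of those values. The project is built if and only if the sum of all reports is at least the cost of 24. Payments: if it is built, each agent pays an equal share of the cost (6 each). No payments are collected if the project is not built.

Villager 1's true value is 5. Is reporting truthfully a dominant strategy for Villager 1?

Yes

Check each profile of the others' reports and compare truth against every alternative report.
Others report (4, 4, 20): truth gives -1, best alternative gives -1.
Others report (4, 4, 31): truth gives -1, best alternative gives -1.
Others report (4, 5, 20): truth gives -1, best alternative gives -1.
Others report (4, 5, 31): truth gives -1, best alternative gives -1.
Others report (4, 6, 20): truth gives -1, best alternative gives -1.
Others report (4, 6, 31): truth gives -1, best alternative gives -1.
(Remaining 119 profiles checked similarly; truth is weakly best in each.)
In every case the truthful report is at least as good as any alternative, so it is a dominant strategy.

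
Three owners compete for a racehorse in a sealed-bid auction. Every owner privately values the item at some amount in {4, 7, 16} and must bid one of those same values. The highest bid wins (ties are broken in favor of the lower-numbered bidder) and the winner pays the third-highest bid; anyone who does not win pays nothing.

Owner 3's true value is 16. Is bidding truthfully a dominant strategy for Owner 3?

Check each profile of the others' bids and compare truth against every alternative bid.
Others bid (4, 7): truth gives 12, best alternative gives 0.
Others bid (7, 4): truth gives 12, best alternative gives 0.
Others bid (7, 7): truth gives 9, best alternative gives 0.
Others bid (4, 4): truth gives 12, best alternative gives 12.
Others bid (4, 16): truth gives 0, best alternative gives 0.
Others bid (7, 16): truth gives 0, best alternative gives 0.
(Remaining 3 profiles checked similarly; truth is weakly best in each.)
In every case the truthful bid is at least as good as any alternative, so it is a dominant strategy.

Yes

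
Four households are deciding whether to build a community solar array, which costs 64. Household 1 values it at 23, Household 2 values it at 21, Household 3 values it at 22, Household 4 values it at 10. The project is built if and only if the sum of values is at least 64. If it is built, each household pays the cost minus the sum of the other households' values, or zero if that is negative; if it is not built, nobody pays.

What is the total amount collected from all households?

Total value 76 ≥ cost 64, so it is built.
Household 1: others sum to 53; max(0, 64 - 53) = 11.
Household 2: others sum to 55; max(0, 64 - 55) = 9.
Household 3: others sum to 54; max(0, 64 - 54) = 10.
Household 4: others sum to 66; max(0, 64 - 66) = 0.
Total collected = 11 + 9 + 10 + 0 = 30.

30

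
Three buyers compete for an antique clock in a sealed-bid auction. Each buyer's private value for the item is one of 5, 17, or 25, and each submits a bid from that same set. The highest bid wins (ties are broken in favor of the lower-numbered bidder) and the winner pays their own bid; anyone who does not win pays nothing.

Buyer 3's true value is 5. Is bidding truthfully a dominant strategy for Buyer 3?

Yes

Check each profile of the others' bids and compare truth against every alternative bid.
Others bid (5, 5): truth gives 0, best alternative gives -12.
Others bid (5, 17): truth gives 0, best alternative gives 0.
Others bid (5, 25): truth gives 0, best alternative gives 0.
Others bid (17, 5): truth gives 0, best alternative gives 0.
Others bid (17, 17): truth gives 0, best alternative gives 0.
Others bid (17, 25): truth gives 0, best alternative gives 0.
(Remaining 3 profiles checked similarly; truth is weakly best in each.)
In every case the truthful bid is at least as good as any alternative, so it is a dominant strategy.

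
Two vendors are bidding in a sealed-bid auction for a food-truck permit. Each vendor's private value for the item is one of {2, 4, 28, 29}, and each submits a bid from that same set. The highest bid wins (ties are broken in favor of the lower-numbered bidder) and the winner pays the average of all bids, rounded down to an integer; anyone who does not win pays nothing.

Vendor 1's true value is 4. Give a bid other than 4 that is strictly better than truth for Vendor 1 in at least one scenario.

2

Suppose Vendor 2 bids 2.
Bid 4: wins, pays 3, utility 4 - 3 = 1.
Bid 2: wins, pays 2, utility 4 - 2 = 2.
So bidding 2 beats truth here (2 > 1).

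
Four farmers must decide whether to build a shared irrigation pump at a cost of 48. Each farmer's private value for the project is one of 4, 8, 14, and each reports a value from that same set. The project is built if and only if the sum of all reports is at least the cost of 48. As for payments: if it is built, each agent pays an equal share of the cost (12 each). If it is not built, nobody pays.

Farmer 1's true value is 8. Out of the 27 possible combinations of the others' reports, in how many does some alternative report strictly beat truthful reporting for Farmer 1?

Others report (14, 14, 14): truth gives -4; report 4 gives 0 > -4. Violating.
Others report (4, 4, 4): truth gives 0; no alternative beats it.
Others report (4, 4, 8): truth gives 0; no alternative beats it.
(Checking all 27 profiles: 1 has a profitable deviation, 26 do not.)

1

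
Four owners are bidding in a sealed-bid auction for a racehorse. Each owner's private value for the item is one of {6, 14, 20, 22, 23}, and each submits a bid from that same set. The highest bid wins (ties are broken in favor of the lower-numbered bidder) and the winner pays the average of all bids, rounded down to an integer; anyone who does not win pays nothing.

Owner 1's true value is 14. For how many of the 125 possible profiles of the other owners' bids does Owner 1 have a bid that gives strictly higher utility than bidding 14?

4

Others bid (6, 6, 6): truth gives 6; bid 6 gives 8 > 6. Violating.
Others bid (6, 6, 20): truth gives 0; bid 20 gives 1 > 0. Violating.
Others bid (6, 20, 6): truth gives 0; bid 20 gives 1 > 0. Violating.
Others bid (20, 6, 6): truth gives 0; bid 20 gives 1 > 0. Violating.
Others bid (6, 6, 14): truth gives 4; no alternative beats it.
Others bid (6, 6, 22): truth gives 0; no alternative beats it.
(Checking all 125 profiles: 4 have a profitable deviation, 121 do not.)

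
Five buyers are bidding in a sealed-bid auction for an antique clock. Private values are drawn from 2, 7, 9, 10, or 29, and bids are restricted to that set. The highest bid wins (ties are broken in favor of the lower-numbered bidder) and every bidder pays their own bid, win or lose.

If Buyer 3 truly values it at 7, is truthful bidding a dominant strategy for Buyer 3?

Consider the case where Buyer 1 bids 2, Buyer 2 bids 2, Buyer 4 bids 2 and Buyer 5 bids 9.
Truthful bid 7: loses but pays 7, utility -7.
Bid 2 instead: loses but pays 2, utility -2.
Since -2 > -7, bidding 2 is strictly better here, so truthful bidding is not dominant.

No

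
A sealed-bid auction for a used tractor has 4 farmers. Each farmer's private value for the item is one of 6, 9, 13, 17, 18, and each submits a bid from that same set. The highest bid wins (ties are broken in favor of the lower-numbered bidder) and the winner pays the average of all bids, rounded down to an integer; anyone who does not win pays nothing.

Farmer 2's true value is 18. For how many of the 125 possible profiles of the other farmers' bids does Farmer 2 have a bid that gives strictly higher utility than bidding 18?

Others bid (6, 6, 6): truth gives 9; bid 9 gives 12 > 9. Violating.
Others bid (6, 6, 9): truth gives 9; bid 9 gives 11 > 9. Violating.
Others bid (6, 6, 13): truth gives 8; bid 13 gives 9 > 8. Violating.
Others bid (6, 9, 6): truth gives 9; bid 9 gives 11 > 9. Violating.
Others bid (6, 6, 17): truth gives 7; no alternative beats it.
Others bid (6, 6, 18): truth gives 6; no alternative beats it.
(Checking all 125 profiles: 18 have a profitable deviation, 107 do not.)

18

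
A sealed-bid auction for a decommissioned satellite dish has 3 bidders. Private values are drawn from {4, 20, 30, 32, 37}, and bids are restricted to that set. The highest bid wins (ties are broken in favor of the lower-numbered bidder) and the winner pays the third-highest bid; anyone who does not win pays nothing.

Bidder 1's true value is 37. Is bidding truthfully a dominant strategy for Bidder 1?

Yes

Check each profile of the others' bids and compare truth against every alternative bid.
Others bid (4, 37): truth gives 33, best alternative gives 0.
Others bid (37, 4): truth gives 33, best alternative gives 0.
Others bid (20, 37): truth gives 17, best alternative gives 0.
Others bid (37, 20): truth gives 17, best alternative gives 0.
Others bid (30, 37): truth gives 7, best alternative gives 0.
Others bid (37, 30): truth gives 7, best alternative gives 0.
(Remaining 19 profiles checked similarly; truth is weakly best in each.)
In every case the truthful bid is at least as good as any alternative, so it is a dominant strategy.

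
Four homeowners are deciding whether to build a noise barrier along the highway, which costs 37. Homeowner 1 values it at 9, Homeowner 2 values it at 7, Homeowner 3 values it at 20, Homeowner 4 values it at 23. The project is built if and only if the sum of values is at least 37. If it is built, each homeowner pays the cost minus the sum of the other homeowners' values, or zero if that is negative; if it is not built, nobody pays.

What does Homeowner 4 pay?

1

Total value 59 ≥ cost 37, so the project is built.
The other homeowners' values sum to 36.
Cost minus that sum is 37 - 36 = 1.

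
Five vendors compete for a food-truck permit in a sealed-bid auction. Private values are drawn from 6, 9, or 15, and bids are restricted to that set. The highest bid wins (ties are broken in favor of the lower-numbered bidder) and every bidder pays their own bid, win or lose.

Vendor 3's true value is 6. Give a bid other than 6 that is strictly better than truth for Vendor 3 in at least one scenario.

Suppose Vendor 1 bids 6, Vendor 2 bids 6, Vendor 4 bids 6 and Vendor 5 bids 6.
Bid 6: loses but pays 6, utility -6.
Bid 9: wins, pays 9, utility 6 - 9 = -3.
So bidding 9 beats truth here (-3 > -6).

9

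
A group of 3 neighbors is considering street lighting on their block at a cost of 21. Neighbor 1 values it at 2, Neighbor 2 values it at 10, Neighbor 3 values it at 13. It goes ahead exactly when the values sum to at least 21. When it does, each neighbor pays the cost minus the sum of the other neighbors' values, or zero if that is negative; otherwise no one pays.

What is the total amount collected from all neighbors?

Total value 25 ≥ cost 21, so it is built.
Neighbor 1: others sum to 23; max(0, 21 - 23) = 0.
Neighbor 2: others sum to 15; max(0, 21 - 15) = 6.
Neighbor 3: others sum to 12; max(0, 21 - 12) = 9.
Total collected = 0 + 6 + 9 = 15.

15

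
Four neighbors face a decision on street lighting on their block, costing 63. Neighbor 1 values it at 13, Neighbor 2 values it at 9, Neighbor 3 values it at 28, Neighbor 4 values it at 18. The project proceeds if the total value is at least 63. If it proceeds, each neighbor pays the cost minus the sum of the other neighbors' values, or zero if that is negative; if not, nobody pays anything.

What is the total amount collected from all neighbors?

Total value 68 ≥ cost 63, so it is built.
Neighbor 1: others sum to 55; max(0, 63 - 55) = 8.
Neighbor 2: others sum to 59; max(0, 63 - 59) = 4.
Neighbor 3: others sum to 40; max(0, 63 - 40) = 23.
Neighbor 4: others sum to 50; max(0, 63 - 50) = 13.
Total collected = 8 + 4 + 23 + 13 = 48.

48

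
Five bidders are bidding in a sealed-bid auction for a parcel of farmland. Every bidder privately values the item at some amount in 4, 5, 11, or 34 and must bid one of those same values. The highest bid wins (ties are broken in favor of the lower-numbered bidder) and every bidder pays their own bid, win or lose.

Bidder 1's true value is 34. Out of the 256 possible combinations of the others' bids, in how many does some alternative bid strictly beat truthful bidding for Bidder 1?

Others bid (4, 4, 4, 4): truth gives 0; bid 4 gives 30 > 0. Violating.
Others bid (4, 4, 4, 5): truth gives 0; bid 5 gives 29 > 0. Violating.
Others bid (4, 4, 4, 11): truth gives 0; bid 11 gives 23 > 0. Violating.
Others bid (4, 4, 5, 4): truth gives 0; bid 5 gives 29 > 0. Violating.
Others bid (4, 4, 4, 34): truth gives 0; no alternative beats it.
Others bid (4, 4, 5, 34): truth gives 0; no alternative beats it.
(Checking all 256 profiles: 81 have a profitable deviation, 175 do not.)

81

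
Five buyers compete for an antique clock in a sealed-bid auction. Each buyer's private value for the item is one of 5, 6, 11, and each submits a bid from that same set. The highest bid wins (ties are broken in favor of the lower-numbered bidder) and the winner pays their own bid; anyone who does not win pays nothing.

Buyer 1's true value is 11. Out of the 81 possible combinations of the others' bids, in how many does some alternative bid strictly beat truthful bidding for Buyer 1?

Others bid (5, 5, 5, 5): truth gives 0; bid 5 gives 6 > 0. Violating.
Others bid (5, 5, 5, 6): truth gives 0; bid 6 gives 5 > 0. Violating.
Others bid (5, 5, 6, 5): truth gives 0; bid 6 gives 5 > 0. Violating.
Others bid (5, 5, 6, 6): truth gives 0; bid 6 gives 5 > 0. Violating.
Others bid (5, 5, 5, 11): truth gives 0; no alternative beats it.
Others bid (5, 5, 6, 11): truth gives 0; no alternative beats it.
(Checking all 81 profiles: 16 have a profitable deviation, 65 do not.)

16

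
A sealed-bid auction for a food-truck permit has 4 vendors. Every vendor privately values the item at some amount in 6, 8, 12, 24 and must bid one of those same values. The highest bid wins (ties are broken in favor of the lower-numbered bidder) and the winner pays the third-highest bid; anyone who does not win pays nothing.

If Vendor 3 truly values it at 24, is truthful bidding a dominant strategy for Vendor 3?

Check each profile of the others' bids and compare truth against every alternative bid.
Others bid (6, 6, 24): truth gives 18, best alternative gives 0.
Others bid (6, 12, 6): truth gives 18, best alternative gives 0.
Others bid (12, 6, 6): truth gives 18, best alternative gives 0.
Others bid (6, 8, 24): truth gives 16, best alternative gives 0.
Others bid (6, 12, 8): truth gives 16, best alternative gives 0.
Others bid (8, 6, 24): truth gives 16, best alternative gives 0.
(Remaining 58 profiles checked similarly; truth is weakly best in each.)
In every case the truthful bid is at least as good as any alternative, so it is a dominant strategy.

Yes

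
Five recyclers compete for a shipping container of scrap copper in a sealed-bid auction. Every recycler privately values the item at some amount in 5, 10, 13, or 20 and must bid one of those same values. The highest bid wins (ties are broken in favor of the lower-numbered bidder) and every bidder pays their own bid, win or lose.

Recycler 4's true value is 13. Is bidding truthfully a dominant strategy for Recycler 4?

Consider the case where Recycler 1 bids 5, Recycler 2 bids 5, Recycler 3 bids 5 and Recycler 5 bids 5.
Truthful bid 13: wins, pays 13, utility 13 - 13 = 0.
Bid 10 instead: wins, pays 10, utility 13 - 10 = 3.
Since 3 > 0, bidding 10 is strictly better here, so truthful bidding is not dominant.

No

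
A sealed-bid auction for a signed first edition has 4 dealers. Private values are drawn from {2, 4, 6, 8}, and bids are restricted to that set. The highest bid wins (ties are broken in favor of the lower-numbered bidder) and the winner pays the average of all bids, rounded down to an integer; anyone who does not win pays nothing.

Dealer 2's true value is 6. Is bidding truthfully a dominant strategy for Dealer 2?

No

Consider the case where Dealer 1 bids 2, Dealer 3 bids 2 and Dealer 4 bids 2.
Truthful bid 6: wins, pays 3, utility 6 - 3 = 3.
Bid 4 instead: wins, pays 2, utility 6 - 2 = 4.
Since 4 > 3, bidding 4 is strictly better here, so truthful bidding is not dominant.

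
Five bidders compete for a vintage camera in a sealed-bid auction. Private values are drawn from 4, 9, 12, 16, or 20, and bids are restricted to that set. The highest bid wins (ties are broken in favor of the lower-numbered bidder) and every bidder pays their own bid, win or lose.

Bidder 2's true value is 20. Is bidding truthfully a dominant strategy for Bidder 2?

Consider the case where Bidder 1 bids 4, Bidder 3 bids 4, Bidder 4 bids 4 and Bidder 5 bids 4.
Truthful bid 20: wins, pays 20, utility 20 - 20 = 0.
Bid 9 instead: wins, pays 9, utility 20 - 9 = 11.
Since 11 > 0, bidding 9 is strictly better here, so truthful bidding is not dominant.

No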